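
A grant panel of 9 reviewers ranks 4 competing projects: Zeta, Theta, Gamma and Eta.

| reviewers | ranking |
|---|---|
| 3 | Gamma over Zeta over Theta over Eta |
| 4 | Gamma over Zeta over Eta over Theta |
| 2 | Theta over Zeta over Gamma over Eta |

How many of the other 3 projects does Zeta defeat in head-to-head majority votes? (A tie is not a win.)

Zeta against each rival (9 reviewers):
Zeta vs Theta: 7 to 2, Zeta.
Zeta vs Gamma: Zeta is ranked higher on 2 ballots, Gamma on 7. Gamma wins 7–2.
Zeta vs Eta: Zeta wins 9–0.
Zeta beats Theta, Eta; loses to Gamma — 2 pairwise wins.

2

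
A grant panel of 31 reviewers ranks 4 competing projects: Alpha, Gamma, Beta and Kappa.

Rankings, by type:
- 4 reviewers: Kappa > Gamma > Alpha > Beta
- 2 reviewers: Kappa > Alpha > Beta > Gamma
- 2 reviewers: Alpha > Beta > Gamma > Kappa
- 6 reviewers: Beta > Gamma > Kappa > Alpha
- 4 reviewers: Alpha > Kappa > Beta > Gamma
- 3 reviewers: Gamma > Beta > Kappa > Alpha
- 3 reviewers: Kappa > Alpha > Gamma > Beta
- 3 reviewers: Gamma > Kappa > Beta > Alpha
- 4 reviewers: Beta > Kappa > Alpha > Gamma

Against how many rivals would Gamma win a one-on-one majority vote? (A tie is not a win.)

Gamma against each rival (31 reviewers):
Gamma vs Alpha: Gamma is ranked higher on 4+6+3+3 = 16 ballots, Alpha on 15. Gamma wins 16–15.
Gamma vs Beta: Beta wins 18–13.
Gamma vs Kappa: 14 to 17, Kappa.
Gamma beats Alpha; loses to Beta, Kappa — 1 pairwise win.

1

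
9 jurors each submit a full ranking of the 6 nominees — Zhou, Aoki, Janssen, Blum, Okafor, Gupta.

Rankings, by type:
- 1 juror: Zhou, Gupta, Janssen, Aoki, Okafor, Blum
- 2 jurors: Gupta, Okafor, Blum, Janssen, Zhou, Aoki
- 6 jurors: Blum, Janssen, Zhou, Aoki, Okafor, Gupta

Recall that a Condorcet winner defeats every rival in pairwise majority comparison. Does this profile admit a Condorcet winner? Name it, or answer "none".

Head-to-head results (9 jurors):
Zhou vs Aoki: Zhou preferred on 1+2+6 = 9 ballots; Zhou wins 9–0.
Zhou vs Janssen: Zhou is ranked higher on 1 ballot, Janssen on 8. Janssen wins 8–1.
Zhou vs Blum: 1 to 8, Blum.
Zhou vs Okafor: Zhou wins 7–2.
Zhou vs Gupta: Zhou is ranked higher on 1+6 = 7 ballots, Gupta on 2. Zhou wins 7–2.
Aoki vs Janssen: Aoki preferred on 0 ballots; Janssen wins 9–0.
Aoki vs Blum: Blum wins 8–1.
Aoki vs Okafor: Aoki wins 7–2.
Aoki vs Gupta: 6 for Aoki, 3 for Gupta — Aoki by 6–3.
Janssen vs Blum: Janssen is ranked higher on 1 ballot, Blum on 8. Blum wins 8–1.
Janssen vs Okafor: Janssen, 7–2.
Janssen vs Gupta: Janssen wins 6–3.
Blum–Okafor: Blum 6–3.
Blum–Gupta: Blum 6–3.
Okafor vs Gupta: Okafor wins 6–3.
Only Blum has no losses; Blum is the Condorcet winner.

Blum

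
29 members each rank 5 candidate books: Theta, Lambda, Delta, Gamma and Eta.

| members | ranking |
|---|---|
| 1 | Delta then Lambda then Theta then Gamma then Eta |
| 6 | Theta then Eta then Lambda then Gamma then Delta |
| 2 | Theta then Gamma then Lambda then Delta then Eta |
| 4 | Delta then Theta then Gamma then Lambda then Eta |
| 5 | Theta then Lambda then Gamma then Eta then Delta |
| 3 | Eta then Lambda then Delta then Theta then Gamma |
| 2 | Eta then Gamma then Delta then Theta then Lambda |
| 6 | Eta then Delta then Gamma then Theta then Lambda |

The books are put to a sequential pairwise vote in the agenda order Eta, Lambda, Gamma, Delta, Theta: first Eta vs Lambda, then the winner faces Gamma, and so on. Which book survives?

Theta

Round 1: Eta vs Lambda — 17–12, Eta advances.
Round 2: Eta vs Gamma — 17–12, Eta advances.
Round 3: Eta vs Delta — 22–7, Eta advances.
Round 4: Eta vs Theta — 11–18, Theta advances.
Theta survives the agenda.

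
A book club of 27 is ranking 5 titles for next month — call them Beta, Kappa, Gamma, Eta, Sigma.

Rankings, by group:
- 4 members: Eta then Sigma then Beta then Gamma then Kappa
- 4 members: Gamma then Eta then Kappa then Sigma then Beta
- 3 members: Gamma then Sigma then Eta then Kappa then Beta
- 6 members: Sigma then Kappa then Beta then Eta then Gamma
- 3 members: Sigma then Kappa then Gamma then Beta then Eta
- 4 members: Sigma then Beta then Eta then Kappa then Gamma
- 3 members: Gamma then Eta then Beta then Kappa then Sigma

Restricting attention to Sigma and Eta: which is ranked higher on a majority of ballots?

Sigma

Ballots ranking Sigma above Eta: 3 + 6 + 3 + 4 = 16.
Ballots ranking Eta above Sigma: 27 − 16 = 11.
Sigma wins the head-to-head 16–11.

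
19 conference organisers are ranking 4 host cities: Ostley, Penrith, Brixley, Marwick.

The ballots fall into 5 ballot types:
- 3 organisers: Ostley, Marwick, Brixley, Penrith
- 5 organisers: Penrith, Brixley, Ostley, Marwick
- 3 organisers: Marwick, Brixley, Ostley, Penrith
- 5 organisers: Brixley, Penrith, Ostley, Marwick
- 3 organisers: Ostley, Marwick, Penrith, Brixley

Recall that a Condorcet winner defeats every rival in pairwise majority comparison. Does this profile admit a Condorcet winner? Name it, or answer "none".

Brixley

Check each pair by majority over 19 ballots:
Ostley vs Penrith: Ostley is ranked higher on 3+3+3 = 9 ballots, Penrith on 10. Penrith wins 10–9.
Ostley vs Brixley: Ostley preferred on 3+3 = 6 ballots; Brixley wins 13–6.
Ostley vs Marwick: 3+5+5+3 = 16 for Ostley, 3 for Marwick — Ostley by 16–3.
Penrith vs Brixley: Penrith preferred on 5+3 = 8 ballots; Brixley wins 11–8.
Penrith vs Marwick: 10 to 9, Penrith.
Brixley vs Marwick: 5+5 = 10 for Brixley, 9 for Marwick — Brixley by 10–9.
Brixley beats each of Ostley, Penrith, Marwick — Brixley is the Condorcet winner.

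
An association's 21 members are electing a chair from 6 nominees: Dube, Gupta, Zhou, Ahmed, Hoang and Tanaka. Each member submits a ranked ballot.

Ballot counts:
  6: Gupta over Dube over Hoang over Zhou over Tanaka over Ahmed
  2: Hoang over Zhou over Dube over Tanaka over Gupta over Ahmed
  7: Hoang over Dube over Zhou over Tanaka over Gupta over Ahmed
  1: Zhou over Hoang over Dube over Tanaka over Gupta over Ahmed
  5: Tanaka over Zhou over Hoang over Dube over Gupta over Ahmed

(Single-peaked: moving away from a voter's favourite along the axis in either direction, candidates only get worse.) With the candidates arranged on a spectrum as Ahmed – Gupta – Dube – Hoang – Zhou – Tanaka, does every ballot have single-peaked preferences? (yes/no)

yes

Axis positions: Ahmed=1, Gupta=2, Dube=3, Hoang=4, Zhou=5, Tanaka=6.
Cluster 1 (peak Gupta at position 2): ranking walks positions 2-3-4-5-6-1, expanding outward from the peak — single-peaked.
Cluster 2 (peak Hoang at position 4): ranking walks positions 4-5-3-6-2-1, expanding outward from the peak — single-peaked.
Cluster 3 (peak Hoang at position 4): ranking walks positions 4-3-5-6-2-1, expanding outward from the peak — single-peaked.
Cluster 4 (peak Zhou at position 5): ranking walks positions 5-4-3-6-2-1, expanding outward from the peak — single-peaked.
Cluster 5 (peak Tanaka at position 6): ranking walks positions 6-5-4-3-2-1, expanding outward from the peak — single-peaked.
Every ranking is single-peaked on this axis.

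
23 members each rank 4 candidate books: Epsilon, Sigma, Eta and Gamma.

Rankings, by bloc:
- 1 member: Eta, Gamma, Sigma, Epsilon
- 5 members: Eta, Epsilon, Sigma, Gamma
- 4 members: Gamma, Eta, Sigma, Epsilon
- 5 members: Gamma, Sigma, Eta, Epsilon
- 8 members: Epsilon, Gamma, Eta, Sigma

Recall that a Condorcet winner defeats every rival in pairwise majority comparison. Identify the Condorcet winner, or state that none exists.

none

Pairwise majorities:
Epsilon vs Sigma: Epsilon wins 13–10.
Epsilon–Eta: Eta 15–8.
Epsilon–Gamma: Epsilon 13–10.
Sigma vs Eta: Eta wins 18–5.
Sigma vs Gamma: Gamma, 18–5.
Eta vs Gamma: Gamma, 17–6.
No book is unbeaten: Epsilon loses to Eta; Sigma loses to Epsilon; Eta loses to Gamma; Gamma loses to Epsilon. In particular Epsilon beats Gamma beats Eta beats Epsilon is a majority cycle — no Condorcet winner exists.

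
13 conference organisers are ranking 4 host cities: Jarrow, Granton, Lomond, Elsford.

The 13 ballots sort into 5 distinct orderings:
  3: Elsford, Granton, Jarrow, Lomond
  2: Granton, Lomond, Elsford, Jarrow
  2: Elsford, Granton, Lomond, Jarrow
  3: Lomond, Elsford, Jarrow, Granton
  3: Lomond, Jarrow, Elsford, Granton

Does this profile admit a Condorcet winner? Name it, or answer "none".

none

Check each pair by majority over 13 ballots:
Jarrow vs Granton: Jarrow preferred on 3+3 = 6 ballots; Granton wins 7–6.
Jarrow vs Lomond: Jarrow preferred on 3 ballots; Lomond wins 10–3.
Jarrow vs Elsford: 3 for Jarrow, 10 for Elsford — Elsford by 10–3.
Granton vs Lomond: 7 to 6, Granton.
Granton vs Elsford: Granton preferred on 2 ballots; Elsford wins 11–2.
Lomond vs Elsford: Lomond is ranked higher on 2+3+3 = 8 ballots, Elsford on 5. Lomond wins 8–5.
No city is unbeaten: Jarrow loses to Granton; Granton loses to Elsford; Lomond loses to Granton; Elsford loses to Lomond. In particular Granton beats Lomond beats Elsford beats Granton is a majority cycle — no Condorcet winner exists.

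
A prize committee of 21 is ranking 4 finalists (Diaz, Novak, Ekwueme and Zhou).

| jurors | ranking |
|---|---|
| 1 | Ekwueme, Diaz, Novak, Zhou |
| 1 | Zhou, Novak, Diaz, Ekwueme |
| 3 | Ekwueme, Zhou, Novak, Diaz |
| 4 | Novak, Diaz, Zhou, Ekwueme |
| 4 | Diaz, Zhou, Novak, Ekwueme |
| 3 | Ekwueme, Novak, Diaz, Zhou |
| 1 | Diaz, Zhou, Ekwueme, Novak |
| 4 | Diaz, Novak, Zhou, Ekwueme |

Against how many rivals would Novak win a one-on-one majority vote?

3

Novak against each rival (21 jurors):
Novak vs Diaz: Novak preferred on 1+3+4+3 = 11 ballots; Novak wins 11–10.
Novak vs Ekwueme: Novak, 13–8.
Novak vs Zhou: Novak is ranked higher on 1+4+3+4 = 12 ballots, Zhou on 9. Novak wins 12–9.
Novak beats Diaz, Ekwueme, Zhou — 3 pairwise wins.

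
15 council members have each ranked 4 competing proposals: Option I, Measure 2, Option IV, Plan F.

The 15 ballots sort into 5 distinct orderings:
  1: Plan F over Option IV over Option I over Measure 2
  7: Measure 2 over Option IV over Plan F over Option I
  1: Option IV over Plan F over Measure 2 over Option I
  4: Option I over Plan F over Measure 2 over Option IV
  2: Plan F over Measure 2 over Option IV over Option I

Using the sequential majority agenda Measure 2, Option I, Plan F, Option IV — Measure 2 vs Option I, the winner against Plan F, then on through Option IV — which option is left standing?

Option IV

Round 1: Measure 2 vs Option I — 10–5, Measure 2 advances.
Round 2: Measure 2 vs Plan F — 7–8, Plan F advances.
Round 3: Plan F vs Option IV — 7–8, Option IV advances.
The agenda winner is Option IV.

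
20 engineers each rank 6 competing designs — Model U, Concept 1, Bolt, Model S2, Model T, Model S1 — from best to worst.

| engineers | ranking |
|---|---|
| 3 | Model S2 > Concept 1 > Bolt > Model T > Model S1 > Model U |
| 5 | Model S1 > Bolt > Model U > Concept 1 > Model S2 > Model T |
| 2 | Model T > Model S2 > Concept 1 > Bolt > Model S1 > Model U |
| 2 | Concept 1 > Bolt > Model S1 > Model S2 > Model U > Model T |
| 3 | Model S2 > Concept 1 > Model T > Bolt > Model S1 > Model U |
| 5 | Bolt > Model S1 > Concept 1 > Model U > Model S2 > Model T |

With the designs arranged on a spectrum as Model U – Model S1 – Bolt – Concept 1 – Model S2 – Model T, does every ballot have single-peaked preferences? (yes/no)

Axis positions: Model U=1, Model S1=2, Bolt=3, Concept 1=4, Model S2=5, Model T=6.
Cluster 1 (peak Model S2 at position 5): ranking walks positions 5-4-3-6-2-1, expanding outward from the peak — single-peaked.
Cluster 2 (peak Model S1 at position 2): ranking walks positions 2-3-1-4-5-6, expanding outward from the peak — single-peaked.
Cluster 3 (peak Model T at position 6): ranking walks positions 6-5-4-3-2-1, expanding outward from the peak — single-peaked.
Cluster 4 (peak Concept 1 at position 4): ranking walks positions 4-3-2-5-1-6, expanding outward from the peak — single-peaked.
Cluster 5 (peak Model S2 at position 5): ranking walks positions 5-4-6-3-2-1, expanding outward from the peak — single-peaked.
Cluster 6 (peak Bolt at position 3): ranking walks positions 3-2-4-1-5-6, expanding outward from the peak — single-peaked.
Every ranking is single-peaked on this axis.

yes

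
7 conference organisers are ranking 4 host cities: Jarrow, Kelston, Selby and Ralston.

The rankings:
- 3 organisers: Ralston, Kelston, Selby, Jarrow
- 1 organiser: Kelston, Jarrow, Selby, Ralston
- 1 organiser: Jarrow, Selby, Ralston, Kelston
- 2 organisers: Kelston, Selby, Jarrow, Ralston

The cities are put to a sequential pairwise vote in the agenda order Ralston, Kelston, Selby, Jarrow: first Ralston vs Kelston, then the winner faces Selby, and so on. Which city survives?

Round 1: Ralston vs Kelston — 4–3, Ralston advances.
Round 2: Ralston vs Selby — 3–4, Selby advances.
Round 3: Selby vs Jarrow — 5–2, Selby advances.
Selby survives the agenda.

Selby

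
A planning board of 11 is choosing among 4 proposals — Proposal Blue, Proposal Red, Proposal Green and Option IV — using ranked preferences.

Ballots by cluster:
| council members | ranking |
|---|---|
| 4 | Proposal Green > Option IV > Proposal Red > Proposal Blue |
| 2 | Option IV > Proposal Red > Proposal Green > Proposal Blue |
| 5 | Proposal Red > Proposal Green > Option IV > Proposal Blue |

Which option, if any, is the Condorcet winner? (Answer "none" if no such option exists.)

Check each pair by majority over 11 ballots:
Proposal Blue–Proposal Red: Proposal Red 11–0.
Proposal Blue vs Proposal Green: Proposal Green, 11–0.
Proposal Blue–Option IV: Option IV 11–0.
Proposal Red–Proposal Green: Proposal Red 7–4.
Proposal Red vs Option IV: Option IV wins 6–5.
Proposal Green–Option IV: Proposal Green 9–2.
No option is unbeaten: Proposal Blue loses to Proposal Red; Proposal Red loses to Option IV; Proposal Green loses to Proposal Red; Option IV loses to Proposal Green. In particular Proposal Red → Proposal Green → Option IV → Proposal Red is a majority cycle — no Condorcet winner exists.

none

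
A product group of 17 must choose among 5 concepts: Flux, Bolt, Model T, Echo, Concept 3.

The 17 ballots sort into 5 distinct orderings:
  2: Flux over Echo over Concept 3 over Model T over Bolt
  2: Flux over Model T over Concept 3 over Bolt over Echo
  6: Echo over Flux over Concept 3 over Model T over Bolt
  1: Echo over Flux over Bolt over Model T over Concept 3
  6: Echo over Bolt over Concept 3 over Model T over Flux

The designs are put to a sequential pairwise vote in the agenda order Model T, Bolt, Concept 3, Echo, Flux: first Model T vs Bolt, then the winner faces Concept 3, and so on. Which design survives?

Echo

Round 1: Model T vs Bolt — 10–7, Model T advances.
Round 2: Model T vs Concept 3 — 3–14, Concept 3 advances.
Round 3: Concept 3 vs Echo — 2–15, Echo advances.
Round 4: Echo vs Flux — 13–4, Echo advances.
The agenda winner is Echo.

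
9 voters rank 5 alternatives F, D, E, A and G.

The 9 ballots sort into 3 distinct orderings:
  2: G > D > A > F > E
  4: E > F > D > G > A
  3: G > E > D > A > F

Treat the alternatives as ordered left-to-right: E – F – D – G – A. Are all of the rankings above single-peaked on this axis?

no

Axis positions: E=1, F=2, D=3, G=4, A=5.
Faction 1 (peak G at position 4): ranking walks positions 4-3-5-2-1, expanding outward from the peak — single-peaked.
Faction 2 (peak E at position 1): ranking walks positions 1-2-3-4-5, expanding outward from the peak — single-peaked.
Faction 3: ranking walks positions 4-1-3-5-2; E is ranked above D even though D lies between E and the peak G on the axis — preferences dip and rise again. Not single-peaked.
Faction 3 violates single-peakedness, so the profile is not single-peaked on this axis.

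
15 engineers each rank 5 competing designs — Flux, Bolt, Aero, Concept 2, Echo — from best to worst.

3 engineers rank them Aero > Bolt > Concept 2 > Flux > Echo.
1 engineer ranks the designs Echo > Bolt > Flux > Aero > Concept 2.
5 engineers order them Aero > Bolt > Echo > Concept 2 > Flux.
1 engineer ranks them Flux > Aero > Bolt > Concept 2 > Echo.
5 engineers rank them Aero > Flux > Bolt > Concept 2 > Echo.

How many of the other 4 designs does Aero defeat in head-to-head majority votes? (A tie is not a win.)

Aero against each rival (15 engineers):
Aero vs Flux: 3+5+5 = 13 for Aero, 2 for Flux — Aero by 13–2.
Aero vs Bolt: 3+5+1+5 = 14 for Aero, 1 for Bolt — Aero by 14–1.
Aero–Concept 2: Aero 15–0.
Aero vs Echo: Aero wins 14–1.
Aero beats Flux, Bolt, Concept 2, Echo — 4 pairwise wins.

4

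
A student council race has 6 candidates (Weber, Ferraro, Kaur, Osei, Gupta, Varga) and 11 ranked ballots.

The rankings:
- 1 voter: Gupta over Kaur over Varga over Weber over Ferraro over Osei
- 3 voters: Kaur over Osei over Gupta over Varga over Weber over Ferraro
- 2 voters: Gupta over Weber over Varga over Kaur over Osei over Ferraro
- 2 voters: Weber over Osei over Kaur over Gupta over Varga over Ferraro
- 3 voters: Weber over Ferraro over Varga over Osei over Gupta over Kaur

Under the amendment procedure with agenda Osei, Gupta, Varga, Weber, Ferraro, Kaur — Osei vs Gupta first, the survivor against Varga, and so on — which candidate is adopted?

Round 1: Osei vs Gupta — 8–3, Osei advances.
Round 2: Osei vs Varga — 5–6, Varga advances.
Round 3: Varga vs Weber — 4–7, Weber advances.
Round 4: Weber vs Ferraro — 11–0, Weber advances.
Round 5: Weber vs Kaur — 7–4, Weber advances.
Weber survives the agenda.

Weber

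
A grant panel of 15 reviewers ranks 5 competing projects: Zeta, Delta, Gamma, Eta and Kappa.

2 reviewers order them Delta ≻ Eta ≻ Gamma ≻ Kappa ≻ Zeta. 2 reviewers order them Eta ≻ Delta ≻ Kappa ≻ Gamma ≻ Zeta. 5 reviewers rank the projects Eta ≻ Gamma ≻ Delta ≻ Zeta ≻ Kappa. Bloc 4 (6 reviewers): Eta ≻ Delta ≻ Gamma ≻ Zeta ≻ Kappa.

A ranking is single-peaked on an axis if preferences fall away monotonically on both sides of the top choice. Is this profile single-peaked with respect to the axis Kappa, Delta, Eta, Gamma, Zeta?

Axis positions: Kappa=1, Delta=2, Eta=3, Gamma=4, Zeta=5.
Bloc 1 (peak Delta at position 2): ranking walks positions 2-3-4-1-5, expanding outward from the peak — single-peaked.
Bloc 2 (peak Eta at position 3): ranking walks positions 3-2-1-4-5, expanding outward from the peak — single-peaked.
Bloc 3 (peak Eta at position 3): ranking walks positions 3-4-2-5-1, expanding outward from the peak — single-peaked.
Bloc 4 (peak Eta at position 3): ranking walks positions 3-2-4-5-1, expanding outward from the peak — single-peaked.
Every ranking is single-peaked on this axis.

yes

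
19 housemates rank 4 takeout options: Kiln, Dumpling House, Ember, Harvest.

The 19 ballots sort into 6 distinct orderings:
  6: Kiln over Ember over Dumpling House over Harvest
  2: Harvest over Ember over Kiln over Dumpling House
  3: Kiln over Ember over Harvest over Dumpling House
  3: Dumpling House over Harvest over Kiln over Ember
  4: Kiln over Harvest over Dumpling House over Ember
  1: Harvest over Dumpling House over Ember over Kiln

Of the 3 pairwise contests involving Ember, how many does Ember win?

1

Ember against each rival (19 friends):
Ember–Kiln: Kiln 16–3.
Ember vs Dumpling House: 6+2+3 = 11 for Ember, 8 for Dumpling House — Ember by 11–8.
Ember vs Harvest: 6+3 = 9 for Ember, 10 for Harvest — Harvest by 10–9.
Ember beats Dumpling House; loses to Kiln, Harvest — 1 pairwise win.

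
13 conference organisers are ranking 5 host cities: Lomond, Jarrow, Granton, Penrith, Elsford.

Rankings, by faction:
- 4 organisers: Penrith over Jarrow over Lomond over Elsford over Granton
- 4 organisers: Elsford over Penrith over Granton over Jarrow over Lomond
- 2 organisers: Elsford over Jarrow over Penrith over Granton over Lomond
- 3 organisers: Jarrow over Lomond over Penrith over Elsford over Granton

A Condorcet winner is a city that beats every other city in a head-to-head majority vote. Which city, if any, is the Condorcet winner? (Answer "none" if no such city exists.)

Penrith

Head-to-head results (13 organisers):
Lomond vs Jarrow: Jarrow, 13–0.
Lomond vs Granton: 7 to 6, Lomond.
Lomond vs Penrith: Penrith, 10–3.
Lomond vs Elsford: 4+3 = 7 for Lomond, 6 for Elsford — Lomond by 7–6.
Jarrow vs Granton: Jarrow wins 9–4.
Jarrow vs Penrith: 2+3 = 5 for Jarrow, 8 for Penrith — Penrith by 8–5.
Jarrow vs Elsford: Jarrow wins 7–6.
Granton vs Penrith: Penrith wins 13–0.
Granton vs Elsford: 0 for Granton, 13 for Elsford — Elsford by 13–0.
Penrith vs Elsford: 7 to 6, Penrith.
Penrith defeats every rival head-to-head and is the Condorcet winner.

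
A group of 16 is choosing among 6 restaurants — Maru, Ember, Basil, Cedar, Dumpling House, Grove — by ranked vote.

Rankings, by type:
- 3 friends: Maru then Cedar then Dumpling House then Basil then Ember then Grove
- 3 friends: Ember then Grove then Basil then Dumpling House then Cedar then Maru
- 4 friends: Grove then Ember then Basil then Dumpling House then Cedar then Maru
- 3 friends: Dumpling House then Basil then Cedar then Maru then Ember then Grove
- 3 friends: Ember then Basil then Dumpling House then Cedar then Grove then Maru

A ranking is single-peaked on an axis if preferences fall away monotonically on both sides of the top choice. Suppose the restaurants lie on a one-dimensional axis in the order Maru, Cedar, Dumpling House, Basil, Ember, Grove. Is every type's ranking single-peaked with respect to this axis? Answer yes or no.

Axis positions: Maru=1, Cedar=2, Dumpling House=3, Basil=4, Ember=5, Grove=6.
Type 1 (peak Maru at position 1): ranking walks positions 1-2-3-4-5-6, expanding outward from the peak — single-peaked.
Type 2 (peak Ember at position 5): ranking walks positions 5-6-4-3-2-1, expanding outward from the peak — single-peaked.
Type 3 (peak Grove at position 6): ranking walks positions 6-5-4-3-2-1, expanding outward from the peak — single-peaked.
Type 4 (peak Dumpling House at position 3): ranking walks positions 3-4-2-1-5-6, expanding outward from the peak — single-peaked.
Type 5 (peak Ember at position 5): ranking walks positions 5-4-3-2-6-1, expanding outward from the peak — single-peaked.
Every ranking is single-peaked on this axis.

yes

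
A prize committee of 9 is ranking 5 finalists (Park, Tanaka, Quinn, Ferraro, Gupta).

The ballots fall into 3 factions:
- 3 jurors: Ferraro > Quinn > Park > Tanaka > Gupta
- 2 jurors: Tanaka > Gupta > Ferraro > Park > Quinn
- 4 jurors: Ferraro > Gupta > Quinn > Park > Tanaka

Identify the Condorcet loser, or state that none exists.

Head-to-head results (9 jurors):
Park vs Tanaka: Park, 7–2.
Park vs Quinn: Quinn, 7–2.
Park vs Ferraro: Ferraro, 9–0.
Park–Gupta: Gupta 6–3.
Tanaka vs Quinn: 2 for Tanaka, 7 for Quinn — Quinn by 7–2.
Tanaka vs Ferraro: Tanaka is ranked higher on 2 ballots, Ferraro on 7. Ferraro wins 7–2.
Tanaka vs Gupta: Tanaka preferred on 3+2 = 5 ballots; Tanaka wins 5–4.
Quinn–Ferraro: Ferraro 9–0.
Quinn vs Gupta: Quinn is ranked higher on 3 ballots, Gupta on 6. Gupta wins 6–3.
Ferraro vs Gupta: Ferraro is ranked higher on 3+4 = 7 ballots, Gupta on 2. Ferraro wins 7–2.
Each nominee has at least one pairwise win (Park beats Tanaka; Tanaka beats Gupta; Quinn beats Park; Ferraro beats Park; Gupta beats Park) — no Condorcet loser.

none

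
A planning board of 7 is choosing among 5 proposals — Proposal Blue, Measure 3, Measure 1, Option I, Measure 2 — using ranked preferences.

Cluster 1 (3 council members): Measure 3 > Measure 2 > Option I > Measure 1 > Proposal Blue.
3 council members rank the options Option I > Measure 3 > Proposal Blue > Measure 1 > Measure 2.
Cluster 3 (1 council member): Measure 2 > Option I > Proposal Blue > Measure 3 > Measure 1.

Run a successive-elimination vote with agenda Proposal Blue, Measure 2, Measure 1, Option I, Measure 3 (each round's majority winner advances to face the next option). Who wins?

Measure 3

Round 1: Proposal Blue vs Measure 2 — 3–4, Measure 2 advances.
Round 2: Measure 2 vs Measure 1 — 4–3, Measure 2 advances.
Round 3: Measure 2 vs Option I — 4–3, Measure 2 advances.
Round 4: Measure 2 vs Measure 3 — 1–6, Measure 3 advances.
The agenda winner is Measure 3.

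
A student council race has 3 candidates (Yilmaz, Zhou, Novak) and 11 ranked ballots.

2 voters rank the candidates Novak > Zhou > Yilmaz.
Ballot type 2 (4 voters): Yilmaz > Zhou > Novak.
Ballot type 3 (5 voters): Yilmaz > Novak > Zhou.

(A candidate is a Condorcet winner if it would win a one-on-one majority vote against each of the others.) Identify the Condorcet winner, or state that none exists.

Yilmaz

Head-to-head results (11 voters):
Yilmaz vs Zhou: Yilmaz preferred on 4+5 = 9 ballots; Yilmaz wins 9–2.
Yilmaz vs Novak: Yilmaz preferred on 4+5 = 9 ballots; Yilmaz wins 9–2.
Zhou vs Novak: Zhou is ranked higher on 4 ballots, Novak on 7. Novak wins 7–4.
Yilmaz beats each of Zhou, Novak — Yilmaz is the Condorcet winner.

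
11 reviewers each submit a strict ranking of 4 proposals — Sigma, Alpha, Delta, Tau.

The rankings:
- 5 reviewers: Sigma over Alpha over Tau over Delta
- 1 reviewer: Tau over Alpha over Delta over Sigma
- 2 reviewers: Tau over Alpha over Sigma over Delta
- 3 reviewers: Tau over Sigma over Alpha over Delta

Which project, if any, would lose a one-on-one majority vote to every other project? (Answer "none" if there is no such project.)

Head-to-head results (11 reviewers):
Sigma vs Alpha: Sigma, 8–3.
Sigma vs Delta: Sigma, 10–1.
Sigma vs Tau: Sigma preferred on 5 ballots; Tau wins 6–5.
Alpha vs Delta: 5+1+2+3 = 11 for Alpha, 0 for Delta — Alpha by 11–0.
Alpha vs Tau: Alpha preferred on 5 ballots; Tau wins 6–5.
Delta vs Tau: 0 for Delta, 11 for Tau — Tau by 11–0.
Delta is beaten in every head-to-head and is the Condorcet loser.

Delta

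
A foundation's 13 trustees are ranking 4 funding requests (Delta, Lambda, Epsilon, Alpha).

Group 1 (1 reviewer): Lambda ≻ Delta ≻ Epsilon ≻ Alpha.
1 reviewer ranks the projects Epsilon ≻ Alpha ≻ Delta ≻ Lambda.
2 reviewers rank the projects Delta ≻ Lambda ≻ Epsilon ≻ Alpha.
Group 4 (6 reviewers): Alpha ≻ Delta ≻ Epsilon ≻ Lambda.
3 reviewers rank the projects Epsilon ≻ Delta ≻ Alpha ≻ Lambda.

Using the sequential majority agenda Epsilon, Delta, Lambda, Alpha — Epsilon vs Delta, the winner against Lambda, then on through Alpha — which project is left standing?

Round 1: Epsilon vs Delta — 4–9, Delta advances.
Round 2: Delta vs Lambda — 12–1, Delta advances.
Round 3: Delta vs Alpha — 6–7, Alpha advances.
Alpha survives the agenda.

Alpha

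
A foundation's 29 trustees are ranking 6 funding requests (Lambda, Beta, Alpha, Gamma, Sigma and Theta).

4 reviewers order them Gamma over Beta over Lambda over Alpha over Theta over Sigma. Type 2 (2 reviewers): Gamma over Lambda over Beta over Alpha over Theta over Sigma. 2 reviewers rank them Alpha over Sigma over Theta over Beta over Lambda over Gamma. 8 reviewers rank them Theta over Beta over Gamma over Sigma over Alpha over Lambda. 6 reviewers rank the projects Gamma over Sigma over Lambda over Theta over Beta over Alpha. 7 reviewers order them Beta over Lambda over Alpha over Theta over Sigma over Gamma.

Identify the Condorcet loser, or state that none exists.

Head-to-head results (29 reviewers):
Lambda vs Beta: 8 to 21, Beta.
Lambda vs Alpha: Lambda wins 19–10.
Lambda vs Gamma: Lambda is ranked higher on 2+7 = 9 ballots, Gamma on 20. Gamma wins 20–9.
Lambda vs Sigma: Sigma wins 16–13.
Lambda vs Theta: Lambda wins 19–10.
Beta vs Alpha: Beta is ranked higher on 4+2+8+6+7 = 27 ballots, Alpha on 2. Beta wins 27–2.
Beta vs Gamma: Beta is ranked higher on 2+8+7 = 17 ballots, Gamma on 12. Beta wins 17–12.
Beta vs Sigma: Beta, 21–8.
Beta vs Theta: 13 to 16, Theta.
Alpha–Gamma: Gamma 20–9.
Alpha vs Sigma: Alpha preferred on 4+2+2+7 = 15 ballots; Alpha wins 15–14.
Alpha vs Theta: 4+2+2+7 = 15 for Alpha, 14 for Theta — Alpha by 15–14.
Gamma vs Sigma: 20 to 9, Gamma.
Gamma vs Theta: Theta wins 17–12.
Sigma vs Theta: 8 to 21, Theta.
Every project wins at least one matchup (Lambda beats Alpha; Beta beats Lambda; Alpha beats Sigma; Gamma beats Lambda; Sigma beats Lambda; Theta beats Beta), so there is no Condorcet loser.

none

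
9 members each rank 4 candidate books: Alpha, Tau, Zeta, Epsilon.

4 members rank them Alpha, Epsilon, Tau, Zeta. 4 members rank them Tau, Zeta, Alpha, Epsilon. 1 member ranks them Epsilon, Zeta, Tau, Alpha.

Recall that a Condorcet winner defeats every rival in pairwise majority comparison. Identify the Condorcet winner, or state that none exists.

none

Check each pair by majority over 9 ballots:
Alpha vs Tau: Tau wins 5–4.
Alpha vs Zeta: Zeta wins 5–4.
Alpha vs Epsilon: Alpha wins 8–1.
Tau vs Zeta: 8 to 1, Tau.
Tau vs Epsilon: Epsilon, 5–4.
Zeta vs Epsilon: 4 for Zeta, 5 for Epsilon — Epsilon by 5–4.
No book is unbeaten: Alpha loses to Tau; Tau loses to Epsilon; Zeta loses to Tau; Epsilon loses to Alpha. In particular Alpha > Epsilon > Tau > Alpha is a majority cycle — no Condorcet winner exists.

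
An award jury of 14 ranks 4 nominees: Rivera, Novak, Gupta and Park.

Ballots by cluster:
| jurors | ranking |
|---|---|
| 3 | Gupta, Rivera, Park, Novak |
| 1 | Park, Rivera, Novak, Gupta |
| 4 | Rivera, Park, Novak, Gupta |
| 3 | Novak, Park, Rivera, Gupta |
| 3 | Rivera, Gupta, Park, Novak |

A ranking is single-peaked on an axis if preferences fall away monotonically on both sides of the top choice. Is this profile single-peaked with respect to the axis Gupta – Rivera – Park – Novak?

yes

Axis positions: Gupta=1, Rivera=2, Park=3, Novak=4.
Cluster 1 (peak Gupta at position 1): ranking walks positions 1-2-3-4, expanding outward from the peak — single-peaked.
Cluster 2 (peak Park at position 3): ranking walks positions 3-2-4-1, expanding outward from the peak — single-peaked.
Cluster 3 (peak Rivera at position 2): ranking walks positions 2-3-4-1, expanding outward from the peak — single-peaked.
Cluster 4 (peak Novak at position 4): ranking walks positions 4-3-2-1, expanding outward from the peak — single-peaked.
Cluster 5 (peak Rivera at position 2): ranking walks positions 2-1-3-4, expanding outward from the peak — single-peaked.
Every ranking is single-peaked on this axis.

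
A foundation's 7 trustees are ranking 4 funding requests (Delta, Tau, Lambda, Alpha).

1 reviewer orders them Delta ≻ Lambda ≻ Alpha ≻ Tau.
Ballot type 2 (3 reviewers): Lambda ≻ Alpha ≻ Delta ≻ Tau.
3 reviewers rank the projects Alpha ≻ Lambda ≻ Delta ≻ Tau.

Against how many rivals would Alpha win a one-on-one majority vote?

Alpha against each rival (7 reviewers):
Alpha vs Delta: Alpha preferred on 3+3 = 6 ballots; Alpha wins 6–1.
Alpha vs Tau: Alpha preferred on 1+3+3 = 7 ballots; Alpha wins 7–0.
Alpha–Lambda: Lambda 4–3.
Alpha beats Delta, Tau; loses to Lambda — 2 pairwise wins.

2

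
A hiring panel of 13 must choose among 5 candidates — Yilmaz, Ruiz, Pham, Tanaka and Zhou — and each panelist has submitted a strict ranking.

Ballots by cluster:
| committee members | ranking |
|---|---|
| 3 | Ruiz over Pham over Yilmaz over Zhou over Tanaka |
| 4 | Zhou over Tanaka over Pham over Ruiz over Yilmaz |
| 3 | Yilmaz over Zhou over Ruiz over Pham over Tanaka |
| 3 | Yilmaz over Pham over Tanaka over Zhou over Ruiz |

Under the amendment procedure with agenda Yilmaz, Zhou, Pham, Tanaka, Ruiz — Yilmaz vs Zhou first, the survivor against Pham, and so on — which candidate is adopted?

Round 1: Yilmaz vs Zhou — 9–4, Yilmaz advances.
Round 2: Yilmaz vs Pham — 6–7, Pham advances.
Round 3: Pham vs Tanaka — 9–4, Pham advances.
Round 4: Pham vs Ruiz — 7–6, Pham advances.
The agenda winner is Pham.

Pham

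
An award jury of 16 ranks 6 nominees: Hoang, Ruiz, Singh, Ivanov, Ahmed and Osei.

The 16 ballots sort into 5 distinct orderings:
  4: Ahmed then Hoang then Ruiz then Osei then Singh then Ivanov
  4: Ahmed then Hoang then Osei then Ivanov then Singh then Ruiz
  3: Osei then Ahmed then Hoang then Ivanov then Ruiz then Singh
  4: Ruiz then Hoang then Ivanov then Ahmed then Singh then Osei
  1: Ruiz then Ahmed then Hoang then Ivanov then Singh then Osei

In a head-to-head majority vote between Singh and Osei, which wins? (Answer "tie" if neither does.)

Osei

Ballots ranking Singh above Osei: 4 + 1 = 5.
Ballots ranking Osei above Singh: 16 − 5 = 11.
Osei wins the head-to-head 11–5.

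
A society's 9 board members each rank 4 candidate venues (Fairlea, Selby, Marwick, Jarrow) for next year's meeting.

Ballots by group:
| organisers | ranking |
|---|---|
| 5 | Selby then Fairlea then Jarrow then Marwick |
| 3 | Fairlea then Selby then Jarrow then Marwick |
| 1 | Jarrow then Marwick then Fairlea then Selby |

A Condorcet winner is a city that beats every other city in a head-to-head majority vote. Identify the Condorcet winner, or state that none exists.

Selby

Pairwise majorities:
Fairlea–Selby: Selby 5–4.
Fairlea vs Marwick: Fairlea wins 8–1.
Fairlea–Jarrow: Fairlea 8–1.
Selby–Marwick: Selby 8–1.
Selby vs Jarrow: Selby wins 8–1.
Marwick vs Jarrow: Jarrow, 9–0.
Selby defeats every rival head-to-head and is the Condorcet winner.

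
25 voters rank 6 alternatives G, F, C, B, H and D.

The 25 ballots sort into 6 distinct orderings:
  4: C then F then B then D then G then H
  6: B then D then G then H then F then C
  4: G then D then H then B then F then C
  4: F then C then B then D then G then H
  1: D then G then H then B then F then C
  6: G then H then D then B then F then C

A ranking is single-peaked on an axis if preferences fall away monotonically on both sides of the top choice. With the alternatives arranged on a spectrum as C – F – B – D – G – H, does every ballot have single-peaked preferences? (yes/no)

Axis positions: C=1, F=2, B=3, D=4, G=5, H=6.
Cluster 1 (peak C at position 1): ranking walks positions 1-2-3-4-5-6, expanding outward from the peak — single-peaked.
Cluster 2 (peak B at position 3): ranking walks positions 3-4-5-6-2-1, expanding outward from the peak — single-peaked.
Cluster 3 (peak G at position 5): ranking walks positions 5-4-6-3-2-1, expanding outward from the peak — single-peaked.
Cluster 4 (peak F at position 2): ranking walks positions 2-1-3-4-5-6, expanding outward from the peak — single-peaked.
Cluster 5 (peak D at position 4): ranking walks positions 4-5-6-3-2-1, expanding outward from the peak — single-peaked.
Cluster 6 (peak G at position 5): ranking walks positions 5-6-4-3-2-1, expanding outward from the peak — single-peaked.
Every ranking is single-peaked on this axis.

yes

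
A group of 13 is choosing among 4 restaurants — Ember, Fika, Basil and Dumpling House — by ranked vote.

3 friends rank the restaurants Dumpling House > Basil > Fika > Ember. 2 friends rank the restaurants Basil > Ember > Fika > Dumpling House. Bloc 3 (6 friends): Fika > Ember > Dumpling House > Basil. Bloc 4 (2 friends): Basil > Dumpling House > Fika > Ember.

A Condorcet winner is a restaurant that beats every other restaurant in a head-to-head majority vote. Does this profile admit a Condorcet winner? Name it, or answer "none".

Pairwise majorities:
Ember vs Fika: Fika wins 11–2.
Ember vs Basil: Ember preferred on 6 ballots; Basil wins 7–6.
Ember vs Dumpling House: Ember, 8–5.
Fika–Basil: Basil 7–6.
Fika vs Dumpling House: Fika wins 8–5.
Basil vs Dumpling House: Dumpling House wins 9–4.
Each restaurant drops at least one matchup (Ember loses to Fika; Fika loses to Basil; Basil loses to Dumpling House; Dumpling House loses to Ember); the cycle Ember → Dumpling House → Basil → Ember rules out a Condorcet winner.

none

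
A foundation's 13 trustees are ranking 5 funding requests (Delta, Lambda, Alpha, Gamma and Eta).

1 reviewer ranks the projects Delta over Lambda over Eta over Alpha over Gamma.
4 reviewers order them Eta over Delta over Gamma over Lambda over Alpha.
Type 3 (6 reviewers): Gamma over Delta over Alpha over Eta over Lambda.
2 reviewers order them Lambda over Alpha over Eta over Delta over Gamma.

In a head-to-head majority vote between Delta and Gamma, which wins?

Delta

Ballots ranking Delta above Gamma: 1 + 4 + 2 = 7.
Ballots ranking Gamma above Delta: 13 − 7 = 6.
Delta wins the head-to-head 7–6.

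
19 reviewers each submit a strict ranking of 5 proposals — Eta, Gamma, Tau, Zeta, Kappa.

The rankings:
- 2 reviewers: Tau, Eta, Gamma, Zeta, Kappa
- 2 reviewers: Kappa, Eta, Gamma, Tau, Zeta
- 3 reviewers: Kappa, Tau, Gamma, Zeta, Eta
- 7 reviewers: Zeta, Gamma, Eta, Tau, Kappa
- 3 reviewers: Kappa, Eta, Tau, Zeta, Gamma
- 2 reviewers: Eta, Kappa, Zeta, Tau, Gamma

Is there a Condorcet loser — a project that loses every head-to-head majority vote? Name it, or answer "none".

Head-to-head results (19 reviewers):
Eta vs Gamma: Gamma, 10–9.
Eta vs Tau: 14 to 5, Eta.
Eta vs Zeta: Eta is ranked higher on 2+2+3+2 = 9 ballots, Zeta on 10. Zeta wins 10–9.
Eta vs Kappa: Eta wins 11–8.
Gamma–Tau: Tau 10–9.
Gamma–Zeta: Zeta 12–7.
Gamma–Kappa: Kappa 10–9.
Tau–Zeta: Tau 10–9.
Tau vs Kappa: 2+7 = 9 for Tau, 10 for Kappa — Kappa by 10–9.
Zeta vs Kappa: Zeta preferred on 2+7 = 9 ballots; Kappa wins 10–9.
No project is winless: Eta beats Tau; Gamma beats Eta; Tau beats Gamma; Zeta beats Eta; Kappa beats Gamma. There is no Condorcet loser.

none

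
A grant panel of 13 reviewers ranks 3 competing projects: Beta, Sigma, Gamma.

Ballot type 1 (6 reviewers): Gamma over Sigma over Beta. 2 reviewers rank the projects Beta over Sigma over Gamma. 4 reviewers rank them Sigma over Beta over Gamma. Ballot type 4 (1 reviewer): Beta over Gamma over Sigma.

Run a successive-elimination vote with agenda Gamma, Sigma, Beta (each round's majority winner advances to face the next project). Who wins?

Beta

Round 1: Gamma vs Sigma — 7–6, Gamma advances.
Round 2: Gamma vs Beta — 6–7, Beta advances.
Beta survives the agenda.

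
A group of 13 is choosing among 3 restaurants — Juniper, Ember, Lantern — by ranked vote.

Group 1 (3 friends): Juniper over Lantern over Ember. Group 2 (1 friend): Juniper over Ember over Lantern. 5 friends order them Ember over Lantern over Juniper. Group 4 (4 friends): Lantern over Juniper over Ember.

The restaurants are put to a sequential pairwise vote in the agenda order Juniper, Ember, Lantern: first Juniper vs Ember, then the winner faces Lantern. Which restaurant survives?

Round 1: Juniper vs Ember — 8–5, Juniper advances.
Round 2: Juniper vs Lantern — 4–9, Lantern advances.
The agenda winner is Lantern.

Lantern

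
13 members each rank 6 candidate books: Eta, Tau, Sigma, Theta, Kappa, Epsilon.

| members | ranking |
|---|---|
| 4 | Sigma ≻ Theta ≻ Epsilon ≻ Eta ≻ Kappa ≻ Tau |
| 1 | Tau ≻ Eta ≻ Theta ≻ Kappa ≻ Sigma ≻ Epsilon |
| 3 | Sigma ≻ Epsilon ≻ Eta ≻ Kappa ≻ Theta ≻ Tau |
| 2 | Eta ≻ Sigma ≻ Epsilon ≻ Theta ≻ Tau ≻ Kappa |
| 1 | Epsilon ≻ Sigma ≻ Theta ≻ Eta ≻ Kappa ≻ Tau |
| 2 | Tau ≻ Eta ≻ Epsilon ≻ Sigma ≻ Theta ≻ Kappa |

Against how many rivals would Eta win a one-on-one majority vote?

3

Eta against each rival (13 members):
Eta vs Tau: Eta, 10–3.
Eta vs Sigma: Sigma, 8–5.
Eta vs Theta: Eta is ranked higher on 1+3+2+2 = 8 ballots, Theta on 5. Eta wins 8–5.
Eta vs Kappa: Eta preferred on 4+1+3+2+1+2 = 13 ballots; Eta wins 13–0.
Eta vs Epsilon: Eta is ranked higher on 1+2+2 = 5 ballots, Epsilon on 8. Epsilon wins 8–5.
Eta beats Tau, Theta, Kappa; loses to Sigma, Epsilon — 3 pairwise wins.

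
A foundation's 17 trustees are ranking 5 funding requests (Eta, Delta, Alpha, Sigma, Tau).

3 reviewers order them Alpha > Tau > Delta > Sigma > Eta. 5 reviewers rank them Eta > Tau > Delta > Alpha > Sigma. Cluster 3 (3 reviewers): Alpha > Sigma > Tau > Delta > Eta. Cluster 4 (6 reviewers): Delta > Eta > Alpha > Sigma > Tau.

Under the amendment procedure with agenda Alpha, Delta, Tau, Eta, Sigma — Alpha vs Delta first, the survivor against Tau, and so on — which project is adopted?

Round 1: Alpha vs Delta — 6–11, Delta advances.
Round 2: Delta vs Tau — 6–11, Tau advances.
Round 3: Tau vs Eta — 6–11, Eta advances.
Round 4: Eta vs Sigma — 11–6, Eta advances.
Eta survives the agenda.

Eta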